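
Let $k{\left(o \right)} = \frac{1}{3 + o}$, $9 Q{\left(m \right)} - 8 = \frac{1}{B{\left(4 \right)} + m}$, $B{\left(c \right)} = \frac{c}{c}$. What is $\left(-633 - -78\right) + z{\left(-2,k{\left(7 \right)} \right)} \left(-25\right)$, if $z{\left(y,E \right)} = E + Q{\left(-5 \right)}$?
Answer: $- \frac{20845}{36} \approx -579.03$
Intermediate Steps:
$B{\left(c \right)} = 1$
$Q{\left(m \right)} = \frac{8}{9} + \frac{1}{9 \left(1 + m\right)}$
$z{\left(y,E \right)} = \frac{31}{36} + E$ ($z{\left(y,E \right)} = E + \frac{9 + 8 \left(-5\right)}{9 \left(1 - 5\right)} = E + \frac{9 - 40}{9 \left(-4\right)} = E + \frac{1}{9} \left(- \frac{1}{4}\right) \left(-31\right) = E + \frac{31}{36} = \frac{31}{36} + E$)
$\left(-633 - -78\right) + z{\left(-2,k{\left(7 \right)} \right)} \left(-25\right) = \left(-633 - -78\right) + \left(\frac{31}{36} + \frac{1}{3 + 7}\right) \left(-25\right) = \left(-633 + 78\right) + \left(\frac{31}{36} + \frac{1}{10}\right) \left(-25\right) = -555 + \left(\frac{31}{36} + \frac{1}{10}\right) \left(-25\right) = -555 + \frac{173}{180} \left(-25\right) = -555 - \frac{865}{36} = - \frac{20845}{36}$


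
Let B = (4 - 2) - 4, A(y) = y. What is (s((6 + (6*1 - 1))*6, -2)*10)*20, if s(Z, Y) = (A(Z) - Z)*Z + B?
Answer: -400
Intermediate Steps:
B = -2 (B = 2 - 4 = -2)
s(Z, Y) = -2 (s(Z, Y) = (Z - Z)*Z - 2 = 0*Z - 2 = 0 - 2 = -2)
(s((6 + (6*1 - 1))*6, -2)*10)*20 = -2*10*20 = -20*20 = -400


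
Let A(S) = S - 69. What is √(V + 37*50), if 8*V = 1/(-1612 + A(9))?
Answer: 3*√574647799/1672 ≈ 43.012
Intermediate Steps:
A(S) = -69 + S
V = -1/13376 (V = 1/(8*(-1612 + (-69 + 9))) = 1/(8*(-1612 - 60)) = (⅛)/(-1672) = (⅛)*(-1/1672) = -1/13376 ≈ -7.4761e-5)
√(V + 37*50) = √(-1/13376 + 37*50) = √(-1/13376 + 1850) = √(24745599/13376) = 3*√574647799/1672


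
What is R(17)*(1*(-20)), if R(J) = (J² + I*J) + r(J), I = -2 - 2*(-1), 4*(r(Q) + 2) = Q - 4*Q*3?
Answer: -4805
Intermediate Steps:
r(Q) = -2 - 11*Q/4 (r(Q) = -2 + (Q - 4*Q*3)/4 = -2 + (Q - 12*Q)/4 = -2 + (-11*Q)/4 = -2 - 11*Q/4)
I = 0 (I = -2 + 2 = 0)
R(J) = -2 + J² - 11*J/4 (R(J) = (J² + 0*J) + (-2 - 11*J/4) = (J² + 0) + (-2 - 11*J/4) = J² + (-2 - 11*J/4) = -2 + J² - 11*J/4)
R(17)*(1*(-20)) = (-2 + 17² - 11/4*17)*(1*(-20)) = (-2 + 289 - 187/4)*(-20) = (961/4)*(-20) = -4805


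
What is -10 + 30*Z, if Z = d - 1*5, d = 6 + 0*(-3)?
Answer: 20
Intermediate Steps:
d = 6 (d = 6 + 0 = 6)
Z = 1 (Z = 6 - 1*5 = 6 - 5 = 1)
-10 + 30*Z = -10 + 30*1 = -10 + 30 = 20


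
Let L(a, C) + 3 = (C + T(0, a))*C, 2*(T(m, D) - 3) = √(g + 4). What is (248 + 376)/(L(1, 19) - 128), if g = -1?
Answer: 55104/25261 - 1824*√3/25261 ≈ 2.0563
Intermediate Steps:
T(m, D) = 3 + √3/2 (T(m, D) = 3 + √(-1 + 4)/2 = 3 + √3/2)
L(a, C) = -3 + C*(3 + C + √3/2) (L(a, C) = -3 + (C + (3 + √3/2))*C = -3 + (3 + C + √3/2)*C = -3 + C*(3 + C + √3/2))
(248 + 376)/(L(1, 19) - 128) = (248 + 376)/((-3 + 19² + (½)*19*(6 + √3)) - 128) = 624/((-3 + 361 + (57 + 19*√3/2)) - 128) = 624/((415 + 19*√3/2) - 128) = 624/(287 + 19*√3/2)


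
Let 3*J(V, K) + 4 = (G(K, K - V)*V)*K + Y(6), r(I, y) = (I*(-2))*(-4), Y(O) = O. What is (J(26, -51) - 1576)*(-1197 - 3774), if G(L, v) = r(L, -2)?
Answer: -888619274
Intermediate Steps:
r(I, y) = 8*I (r(I, y) = -2*I*(-4) = 8*I)
G(L, v) = 8*L
J(V, K) = 2/3 + 8*V*K**2/3 (J(V, K) = -4/3 + (((8*K)*V)*K + 6)/3 = -4/3 + ((8*K*V)*K + 6)/3 = -4/3 + (8*V*K**2 + 6)/3 = -4/3 + (6 + 8*V*K**2)/3 = -4/3 + (2 + 8*V*K**2/3) = 2/3 + 8*V*K**2/3)
(J(26, -51) - 1576)*(-1197 - 3774) = ((2/3 + (8/3)*26*(-51)**2) - 1576)*(-1197 - 3774) = ((2/3 + (8/3)*26*2601) - 1576)*(-4971) = ((2/3 + 180336) - 1576)*(-4971) = (541010/3 - 1576)*(-4971) = (536282/3)*(-4971) = -888619274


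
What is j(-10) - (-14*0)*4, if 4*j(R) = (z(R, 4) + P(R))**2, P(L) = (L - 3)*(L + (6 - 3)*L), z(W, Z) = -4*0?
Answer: 67600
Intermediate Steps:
z(W, Z) = 0
P(L) = 4*L*(-3 + L) (P(L) = (-3 + L)*(L + 3*L) = (-3 + L)*(4*L) = 4*L*(-3 + L))
j(R) = 4*R**2*(-3 + R)**2 (j(R) = (0 + 4*R*(-3 + R))**2/4 = (4*R*(-3 + R))**2/4 = (16*R**2*(-3 + R)**2)/4 = 4*R**2*(-3 + R)**2)
j(-10) - (-14*0)*4 = 4*(-10)**2*(-3 - 10)**2 - (-14*0)*4 = 4*100*(-13)**2 - 0*4 = 4*100*169 - 1*0 = 67600 + 0 = 67600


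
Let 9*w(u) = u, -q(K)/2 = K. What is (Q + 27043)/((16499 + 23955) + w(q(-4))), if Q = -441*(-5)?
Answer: 131616/182047 ≈ 0.72298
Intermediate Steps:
q(K) = -2*K
w(u) = u/9
Q = 2205
(Q + 27043)/((16499 + 23955) + w(q(-4))) = (2205 + 27043)/((16499 + 23955) + (-2*(-4))/9) = 29248/(40454 + (⅑)*8) = 29248/(40454 + 8/9) = 29248/(364094/9) = 29248*(9/364094) = 131616/182047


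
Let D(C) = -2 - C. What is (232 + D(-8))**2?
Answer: 56644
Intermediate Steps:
(232 + D(-8))**2 = (232 + (-2 - 1*(-8)))**2 = (232 + (-2 + 8))**2 = (232 + 6)**2 = 238**2 = 56644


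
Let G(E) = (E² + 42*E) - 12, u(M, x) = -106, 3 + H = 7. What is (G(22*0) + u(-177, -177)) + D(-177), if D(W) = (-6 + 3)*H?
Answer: -130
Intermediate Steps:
H = 4 (H = -3 + 7 = 4)
D(W) = -12 (D(W) = (-6 + 3)*4 = -3*4 = -12)
G(E) = -12 + E² + 42*E
(G(22*0) + u(-177, -177)) + D(-177) = ((-12 + (22*0)² + 42*(22*0)) - 106) - 12 = ((-12 + 0² + 42*0) - 106) - 12 = ((-12 + 0 + 0) - 106) - 12 = (-12 - 106) - 12 = -118 - 12 = -130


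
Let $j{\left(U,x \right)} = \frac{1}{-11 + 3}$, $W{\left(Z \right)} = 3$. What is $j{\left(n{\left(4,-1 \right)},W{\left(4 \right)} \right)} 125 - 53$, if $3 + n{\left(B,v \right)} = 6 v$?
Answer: $- \frac{549}{8} \approx -68.625$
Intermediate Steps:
$n{\left(B,v \right)} = -3 + 6 v$
$j{\left(U,x \right)} = - \frac{1}{8}$ ($j{\left(U,x \right)} = \frac{1}{-8} = - \frac{1}{8}$)
$j{\left(n{\left(4,-1 \right)},W{\left(4 \right)} \right)} 125 - 53 = \left(- \frac{1}{8}\right) 125 - 53 = - \frac{125}{8} - 53 = - \frac{549}{8}$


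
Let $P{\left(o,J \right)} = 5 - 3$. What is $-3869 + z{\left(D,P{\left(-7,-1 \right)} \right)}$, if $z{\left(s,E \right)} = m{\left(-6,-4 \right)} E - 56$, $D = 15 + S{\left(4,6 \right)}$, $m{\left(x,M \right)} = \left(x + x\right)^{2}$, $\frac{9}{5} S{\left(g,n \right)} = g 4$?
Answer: $-3637$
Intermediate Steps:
$S{\left(g,n \right)} = \frac{20 g}{9}$ ($S{\left(g,n \right)} = \frac{5 g 4}{9} = \frac{5 \cdot 4 g}{9} = \frac{20 g}{9}$)
$P{\left(o,J \right)} = 2$
$m{\left(x,M \right)} = 4 x^{2}$ ($m{\left(x,M \right)} = \left(2 x\right)^{2} = 4 x^{2}$)
$D = \frac{215}{9}$ ($D = 15 + \frac{20}{9} \cdot 4 = 15 + \frac{80}{9} = \frac{215}{9} \approx 23.889$)
$z{\left(s,E \right)} = -56 + 144 E$ ($z{\left(s,E \right)} = 4 \left(-6\right)^{2} E - 56 = 4 \cdot 36 E - 56 = 144 E - 56 = -56 + 144 E$)
$-3869 + z{\left(D,P{\left(-7,-1 \right)} \right)} = -3869 + \left(-56 + 144 \cdot 2\right) = -3869 + \left(-56 + 288\right) = -3869 + 232 = -3637$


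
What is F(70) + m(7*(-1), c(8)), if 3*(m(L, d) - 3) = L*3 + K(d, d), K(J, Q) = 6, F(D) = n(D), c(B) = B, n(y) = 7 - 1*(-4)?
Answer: 9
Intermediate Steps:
n(y) = 11 (n(y) = 7 + 4 = 11)
F(D) = 11
m(L, d) = 5 + L (m(L, d) = 3 + (L*3 + 6)/3 = 3 + (3*L + 6)/3 = 3 + (6 + 3*L)/3 = 3 + (2 + L) = 5 + L)
F(70) + m(7*(-1), c(8)) = 11 + (5 + 7*(-1)) = 11 + (5 - 7) = 11 - 2 = 9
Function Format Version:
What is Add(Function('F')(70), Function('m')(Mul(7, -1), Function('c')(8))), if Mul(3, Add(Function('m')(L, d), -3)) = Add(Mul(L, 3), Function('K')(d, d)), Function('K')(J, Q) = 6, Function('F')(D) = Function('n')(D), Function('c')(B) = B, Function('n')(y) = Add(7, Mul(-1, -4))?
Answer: 9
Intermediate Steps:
Function('n')(y) = 11 (Function('n')(y) = Add(7, 4) = 11)
Function('F')(D) = 11
Function('m')(L, d) = Add(5, L) (Function('m')(L, d) = Add(3, Mul(Rational(1, 3), Add(Mul(L, 3), 6))) = Add(3, Mul(Rational(1, 3), Add(Mul(3, L), 6))) = Add(3, Mul(Rational(1, 3), Add(6, Mul(3, L)))) = Add(3, Add(2, L)) = Add(5, L))
Add(Function('F')(70), Function('m')(Mul(7, -1), Function('c')(8))) = Add(11, Add(5, Mul(7, -1))) = Add(11, Add(5, -7)) = Add(11, -2) = 9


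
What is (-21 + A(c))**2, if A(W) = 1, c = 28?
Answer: 400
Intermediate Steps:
(-21 + A(c))**2 = (-21 + 1)**2 = (-20)**2 = 400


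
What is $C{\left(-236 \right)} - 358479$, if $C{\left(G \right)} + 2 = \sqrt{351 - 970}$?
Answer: $-358481 + i \sqrt{619} \approx -3.5848 \cdot 10^{5} + 24.88 i$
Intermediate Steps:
$C{\left(G \right)} = -2 + i \sqrt{619}$ ($C{\left(G \right)} = -2 + \sqrt{351 - 970} = -2 + \sqrt{-619} = -2 + i \sqrt{619}$)
$C{\left(-236 \right)} - 358479 = \left(-2 + i \sqrt{619}\right) - 358479 = -358481 + i \sqrt{619}$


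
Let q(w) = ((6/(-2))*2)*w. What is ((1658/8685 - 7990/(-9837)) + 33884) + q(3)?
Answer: 321489470074/9492705 ≈ 33867.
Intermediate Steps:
q(w) = -6*w (q(w) = ((6*(-½))*2)*w = (-3*2)*w = -6*w)
((1658/8685 - 7990/(-9837)) + 33884) + q(3) = ((1658/8685 - 7990/(-9837)) + 33884) - 6*3 = ((1658*(1/8685) - 7990*(-1/9837)) + 33884) - 18 = ((1658/8685 + 7990/9837) + 33884) - 18 = (9522544/9492705 + 33884) - 18 = 321660338764/9492705 - 18 = 321489470074/9492705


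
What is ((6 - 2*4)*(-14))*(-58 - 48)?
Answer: -2968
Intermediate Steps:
((6 - 2*4)*(-14))*(-58 - 48) = ((6 - 8)*(-14))*(-106) = -2*(-14)*(-106) = 28*(-106) = -2968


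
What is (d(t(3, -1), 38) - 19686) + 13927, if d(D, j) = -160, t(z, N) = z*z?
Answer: -5919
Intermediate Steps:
t(z, N) = z²
(d(t(3, -1), 38) - 19686) + 13927 = (-160 - 19686) + 13927 = -19846 + 13927 = -5919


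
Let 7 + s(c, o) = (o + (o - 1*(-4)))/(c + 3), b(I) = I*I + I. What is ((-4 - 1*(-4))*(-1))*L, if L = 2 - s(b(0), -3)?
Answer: 0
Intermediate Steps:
b(I) = I + I² (b(I) = I² + I = I + I²)
s(c, o) = -7 + (4 + 2*o)/(3 + c) (s(c, o) = -7 + (o + (o - 1*(-4)))/(c + 3) = -7 + (o + (o + 4))/(3 + c) = -7 + (o + (4 + o))/(3 + c) = -7 + (4 + 2*o)/(3 + c))
L = 29/3 (L = 2 - (-17 - 0*(1 + 0) + 2*(-3))/(3 + 0*(1 + 0)) = 2 - (-17 - 0 - 6)/(3 + 0*1) = 2 - (-17 - 7*0 - 6)/(3 + 0) = 2 - (-17 + 0 - 6)/3 = 2 - (-23)/3 = 2 - 1*(-23/3) = 2 + 23/3 = 29/3 ≈ 9.6667)
((-4 - 1*(-4))*(-1))*L = ((-4 - 1*(-4))*(-1))*(29/3) = ((-4 + 4)*(-1))*(29/3) = (0*(-1))*(29/3) = 0*(29/3) = 0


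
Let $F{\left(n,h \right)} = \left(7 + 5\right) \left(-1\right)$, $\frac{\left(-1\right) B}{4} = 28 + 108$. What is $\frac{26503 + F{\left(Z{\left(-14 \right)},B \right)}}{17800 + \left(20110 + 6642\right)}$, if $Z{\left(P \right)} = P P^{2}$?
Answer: $\frac{26491}{44552} \approx 0.59461$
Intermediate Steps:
$Z{\left(P \right)} = P^{3}$
$B = -544$ ($B = - 4 \left(28 + 108\right) = \left(-4\right) 136 = -544$)
$F{\left(n,h \right)} = -12$ ($F{\left(n,h \right)} = 12 \left(-1\right) = -12$)
$\frac{26503 + F{\left(Z{\left(-14 \right)},B \right)}}{17800 + \left(20110 + 6642\right)} = \frac{26503 - 12}{17800 + \left(20110 + 6642\right)} = \frac{26491}{17800 + 26752} = \frac{26491}{44552}$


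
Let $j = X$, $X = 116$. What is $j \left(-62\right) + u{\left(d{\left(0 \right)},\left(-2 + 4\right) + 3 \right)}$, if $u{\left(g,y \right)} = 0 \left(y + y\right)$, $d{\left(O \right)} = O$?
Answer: $-7192$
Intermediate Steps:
$u{\left(g,y \right)} = 0$ ($u{\left(g,y \right)} = 0 \cdot 2 y = 0$)
$j = 116$
$j \left(-62\right) + u{\left(d{\left(0 \right)},\left(-2 + 4\right) + 3 \right)} = 116 \left(-62\right) + 0 = -7192 + 0 = -7192$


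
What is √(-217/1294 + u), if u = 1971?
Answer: √3300032558/1294 ≈ 44.394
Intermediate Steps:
√(-217/1294 + u) = √(-217/1294 + 1971) = √(2550257/1294) = √3300032558/1294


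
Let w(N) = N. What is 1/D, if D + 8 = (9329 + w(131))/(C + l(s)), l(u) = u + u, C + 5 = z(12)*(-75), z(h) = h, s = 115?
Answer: -135/2972 ≈ -0.045424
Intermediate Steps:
C = -905 (C = -5 + 12*(-75) = -5 - 900 = -905)
l(u) = 2*u
D = -2972/135 (D = -8 + (9329 + 131)/(-905 + 2*115) = -8 + 9460/(-905 + 230) = -8 + 9460/(-675) = -8 + 9460*(-1/675) = -8 - 1892/135 = -2972/135 ≈ -22.015)
1/D = 1/(-2972/135) = -135/2972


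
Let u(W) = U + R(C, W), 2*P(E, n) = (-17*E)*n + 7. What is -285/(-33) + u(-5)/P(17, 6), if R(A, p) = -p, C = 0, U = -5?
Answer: 95/11 ≈ 8.6364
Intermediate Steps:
P(E, n) = 7/2 - 17*E*n/2 (P(E, n) = ((-17*E)*n + 7)/2 = (-17*E*n + 7)/2 = (7 - 17*E*n)/2 = 7/2 - 17*E*n/2)
u(W) = -5 - W
-285/(-33) + u(-5)/P(17, 6) = -285/(-33) + (-5 - 1*(-5))/(7/2 - 17/2*17*6) = -285*(-1/33) + (-5 + 5)/(7/2 - 867) = 95/11 + 0/(-1727/2) = 95/11 + 0*(-2/1727) = 95/11 + 0 = 95/11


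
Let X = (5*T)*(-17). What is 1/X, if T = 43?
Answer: -1/3655 ≈ -0.00027360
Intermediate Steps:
X = -3655 (X = (5*43)*(-17) = 215*(-17) = -3655)
1/X = 1/(-3655) = -1/3655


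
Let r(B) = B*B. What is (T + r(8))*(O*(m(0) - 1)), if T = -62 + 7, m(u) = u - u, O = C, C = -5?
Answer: 45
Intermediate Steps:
O = -5
m(u) = 0
r(B) = B²
T = -55
(T + r(8))*(O*(m(0) - 1)) = (-55 + 8²)*(-5*(0 - 1)) = (-55 + 64)*(-5*(-1)) = 9*5 = 45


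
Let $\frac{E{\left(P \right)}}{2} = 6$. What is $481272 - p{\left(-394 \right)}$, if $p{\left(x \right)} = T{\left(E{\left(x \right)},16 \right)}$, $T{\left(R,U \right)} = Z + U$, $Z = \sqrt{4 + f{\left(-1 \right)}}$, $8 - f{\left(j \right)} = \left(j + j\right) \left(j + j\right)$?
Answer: $481256 - 2 \sqrt{2} \approx 4.8125 \cdot 10^{5}$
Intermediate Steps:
$E{\left(P \right)} = 12$ ($E{\left(P \right)} = 2 \cdot 6 = 12$)
$f{\left(j \right)} = 8 - 4 j^{2}$ ($f{\left(j \right)} = 8 - \left(j + j\right) \left(j + j\right) = 8 - 2 j 2 j = 8 - 4 j^{2}$)
$Z = 2 \sqrt{2}$ ($Z = \sqrt{4 + \left(8 - 4 \left(-1\right)^{2}\right)} = \sqrt{4 + \left(8 - 4\right)} = \sqrt{4 + 4} = \sqrt{8} = 2 \sqrt{2} \approx 2.8284$)
$T{\left(R,U \right)} = U + 2 \sqrt{2}$ ($T{\left(R,U \right)} = 2 \sqrt{2} + U = U + 2 \sqrt{2}$)
$p{\left(x \right)} = 16 + 2 \sqrt{2}$
$481272 - p{\left(-394 \right)} = 481272 - \left(16 + 2 \sqrt{2}\right) = 481256 - 2 \sqrt{2}$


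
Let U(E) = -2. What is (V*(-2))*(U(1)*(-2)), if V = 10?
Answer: -80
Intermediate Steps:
(V*(-2))*(U(1)*(-2)) = (10*(-2))*(-2*(-2)) = -20*4 = -80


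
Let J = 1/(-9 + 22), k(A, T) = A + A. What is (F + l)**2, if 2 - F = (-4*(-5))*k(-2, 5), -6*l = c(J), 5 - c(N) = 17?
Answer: 7056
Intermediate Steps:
k(A, T) = 2*A
J = 1/13 ≈ 0.076923
c(N) = -12 (c(N) = 5 - 1*17 = 5 - 17 = -12)
l = 2 (l = -1/6*(-12) = 2)
F = 82 (F = 2 - (-4*(-5))*2*(-2) = 2 - 20*(-4) = 2 - 1*(-80) = 2 + 80 = 82)
(F + l)**2 = (82 + 2)**2 = 84**2 = 7056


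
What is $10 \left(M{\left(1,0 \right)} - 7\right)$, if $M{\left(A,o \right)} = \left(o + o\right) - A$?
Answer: $-80$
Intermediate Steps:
$M{\left(A,o \right)} = - A + 2 o$ ($M{\left(A,o \right)} = 2 o - A = - A + 2 o$)
$10 \left(M{\left(1,0 \right)} - 7\right) = 10 \left(\left(\left(-1\right) 1 + 2 \cdot 0\right) - 7\right) = 10 \left(\left(-1 + 0\right) - 7\right) = 10 \left(-1 - 7\right) = 10 \left(-8\right) = -80$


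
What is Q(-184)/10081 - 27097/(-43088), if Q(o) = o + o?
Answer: 257308473/434370128 ≈ 0.59237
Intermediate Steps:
Q(o) = 2*o
Q(-184)/10081 - 27097/(-43088) = (2*(-184))/10081 - 27097/(-43088) = -368*1/10081 - 27097*(-1/43088) = -368/10081 + 27097/43088 = 257308473/434370128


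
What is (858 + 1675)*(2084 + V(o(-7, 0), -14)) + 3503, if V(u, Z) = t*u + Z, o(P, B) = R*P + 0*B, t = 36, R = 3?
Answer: 3331865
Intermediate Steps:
o(P, B) = 3*P (o(P, B) = 3*P + 0*B = 3*P + 0 = 3*P)
V(u, Z) = Z + 36*u (V(u, Z) = 36*u + Z = Z + 36*u)
(858 + 1675)*(2084 + V(o(-7, 0), -14)) + 3503 = (858 + 1675)*(2084 + (-14 + 36*(3*(-7)))) + 3503 = 2533*(2084 + (-14 + 36*(-21))) + 3503 = 2533*(2084 + (-14 - 756)) + 3503 = 2533*(2084 - 770) + 3503 = 2533*1314 + 3503 = 3328362 + 3503 = 3331865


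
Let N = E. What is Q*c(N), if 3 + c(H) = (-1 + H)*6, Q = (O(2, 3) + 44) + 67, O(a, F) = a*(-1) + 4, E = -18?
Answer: -13221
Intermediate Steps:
O(a, F) = 4 - a (O(a, F) = -a + 4 = 4 - a)
N = -18
Q = 113 (Q = ((4 - 1*2) + 44) + 67 = ((4 - 2) + 44) + 67 = (2 + 44) + 67 = 46 + 67 = 113)
c(H) = -9 + 6*H (c(H) = -3 + (-1 + H)*6 = -3 + (-6 + 6*H) = -9 + 6*H)
Q*c(N) = 113*(-9 + 6*(-18)) = 113*(-9 - 108) = 113*(-117) = -13221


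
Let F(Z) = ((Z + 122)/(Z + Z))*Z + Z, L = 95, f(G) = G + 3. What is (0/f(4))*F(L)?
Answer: 0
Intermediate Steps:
f(G) = 3 + G
F(Z) = 61 + 3*Z/2 (F(Z) = ((122 + Z)/((2*Z)))*Z + Z = ((122 + Z)*(1/(2*Z)))*Z + Z = ((122 + Z)/(2*Z))*Z + Z = (61 + Z/2) + Z = 61 + 3*Z/2)
(0/f(4))*F(L) = (0/(3 + 4))*(61 + (3/2)*95) = (0/7)*(61 + 285/2) = (0*(1/7))*(407/2) = 0*(407/2) = 0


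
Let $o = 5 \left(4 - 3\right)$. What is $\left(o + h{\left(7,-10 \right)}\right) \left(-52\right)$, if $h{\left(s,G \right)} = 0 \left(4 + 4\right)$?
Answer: $-260$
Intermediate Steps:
$o = 5$ ($o = 5 \cdot 1 = 5$)
$h{\left(s,G \right)} = 0$ ($h{\left(s,G \right)} = 0 \cdot 8 = 0$)
$\left(o + h{\left(7,-10 \right)}\right) \left(-52\right) = \left(5 + 0\right) \left(-52\right) = 5 \left(-52\right) = -260$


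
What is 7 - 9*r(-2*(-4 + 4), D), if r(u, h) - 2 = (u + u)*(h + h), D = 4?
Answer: -11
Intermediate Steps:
r(u, h) = 2 + 4*h*u (r(u, h) = 2 + (u + u)*(h + h) = 2 + (2*u)*(2*h) = 2 + 4*h*u)
7 - 9*r(-2*(-4 + 4), D) = 7 - 9*(2 + 4*4*(-2*(-4 + 4))) = 7 - 9*(2 + 4*4*(-2*0)) = 7 - 9*(2 + 4*4*0) = 7 - 9*(2 + 0) = 7 - 9*2 = 7 - 18 = -11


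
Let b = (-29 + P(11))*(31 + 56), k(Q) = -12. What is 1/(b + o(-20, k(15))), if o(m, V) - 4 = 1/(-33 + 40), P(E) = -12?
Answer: -7/24940 ≈ -0.00028067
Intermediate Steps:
o(m, V) = 29/7 (o(m, V) = 4 + 1/(-33 + 40) = 4 + 1/7 = 4 + ⅐ = 29/7)
b = -3567 (b = (-29 - 12)*(31 + 56) = -41*87 = -3567)
1/(b + o(-20, k(15))) = 1/(-3567 + 29/7) = 1/(-24940/7) = -7/24940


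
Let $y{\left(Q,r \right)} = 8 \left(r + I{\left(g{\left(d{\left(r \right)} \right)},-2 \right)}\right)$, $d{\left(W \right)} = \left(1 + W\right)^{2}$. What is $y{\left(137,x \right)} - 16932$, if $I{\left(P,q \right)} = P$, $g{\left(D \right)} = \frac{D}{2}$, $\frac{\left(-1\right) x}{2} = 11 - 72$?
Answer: $44560$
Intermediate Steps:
$x = 122$ ($x = - 2 \left(11 - 72\right) = \left(-2\right) \left(-61\right) = 122$)
$g{\left(D \right)} = \frac{D}{2}$ ($g{\left(D \right)} = D \frac{1}{2} = \frac{D}{2}$)
$y{\left(Q,r \right)} = 4 \left(1 + r\right)^{2} + 8 r$ ($y{\left(Q,r \right)} = 8 \left(r + \frac{\left(1 + r\right)^{2}}{2}\right) = 4 \left(1 + r\right)^{2} + 8 r$)
$y{\left(137,x \right)} - 16932 = \left(4 \left(1 + 122\right)^{2} + 8 \cdot 122\right) - 16932 = \left(4 \cdot 123^{2} + 976\right) - 16932 = \left(4 \cdot 15129 + 976\right) - 16932 = \left(60516 + 976\right) - 16932 = 61492 - 16932 = 44560$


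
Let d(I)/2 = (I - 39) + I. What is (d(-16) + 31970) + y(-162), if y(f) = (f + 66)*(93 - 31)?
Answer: 25876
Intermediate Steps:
d(I) = -78 + 4*I (d(I) = 2*((I - 39) + I) = 2*((-39 + I) + I) = 2*(-39 + 2*I) = -78 + 4*I)
y(f) = 4092 + 62*f (y(f) = (66 + f)*62 = 4092 + 62*f)
(d(-16) + 31970) + y(-162) = ((-78 + 4*(-16)) + 31970) + (4092 + 62*(-162)) = ((-78 - 64) + 31970) + (4092 - 10044) = (-142 + 31970) - 5952 = 31828 - 5952 = 25876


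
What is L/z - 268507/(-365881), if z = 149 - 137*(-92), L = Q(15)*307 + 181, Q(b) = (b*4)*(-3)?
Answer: -16728089828/4666080393 ≈ -3.5850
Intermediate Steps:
Q(b) = -12*b (Q(b) = (4*b)*(-3) = -12*b)
L = -55079 (L = -12*15*307 + 181 = -180*307 + 181 = -55260 + 181 = -55079)
z = 12753 (z = 149 + 12604 = 12753)
L/z - 268507/(-365881) = -55079/12753 - 268507/(-365881) = -55079*1/12753 - 268507*(-1/365881) = -55079/12753 + 268507/365881 = -16728089828/4666080393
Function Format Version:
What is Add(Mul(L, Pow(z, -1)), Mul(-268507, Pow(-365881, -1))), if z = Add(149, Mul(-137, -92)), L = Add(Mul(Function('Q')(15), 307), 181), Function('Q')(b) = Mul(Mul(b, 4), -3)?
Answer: Rational(-16728089828, 4666080393) ≈ -3.5850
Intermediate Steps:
Function('Q')(b) = Mul(-12, b) (Function('Q')(b) = Mul(Mul(4, b), -3) = Mul(-12, b))
L = -55079 (L = Add(Mul(Mul(-12, 15), 307), 181) = Add(Mul(-180, 307), 181) = Add(-55260, 181) = -55079)
z = 12753 (z = Add(149, 12604) = 12753)
Add(Mul(L, Pow(z, -1)), Mul(-268507, Pow(-365881, -1))) = Add(Mul(-55079, Pow(12753, -1)), Mul(-268507, Pow(-365881, -1))) = Add(Mul(-55079, Rational(1, 12753)), Mul(-268507, Rational(-1, 365881))) = Add(Rational(-55079, 12753), Rational(268507, 365881)) = Rational(-16728089828, 4666080393)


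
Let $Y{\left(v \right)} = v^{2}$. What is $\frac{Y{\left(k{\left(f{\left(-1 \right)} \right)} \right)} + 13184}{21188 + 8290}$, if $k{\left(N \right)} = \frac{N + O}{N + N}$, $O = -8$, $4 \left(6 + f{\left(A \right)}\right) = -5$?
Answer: $\frac{14784899}{33054664} \approx 0.44729$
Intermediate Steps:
$f{\left(A \right)} = - \frac{29}{4}$ ($f{\left(A \right)} = -6 + \frac{1}{4} \left(-5\right) = -6 - \frac{5}{4} = - \frac{29}{4}$)
$k{\left(N \right)} = \frac{-8 + N}{2 N}$ ($k{\left(N \right)} = \frac{N - 8}{N + N} = \frac{-8 + N}{2 N}$)
$\frac{Y{\left(k{\left(f{\left(-1 \right)} \right)} \right)} + 13184}{21188 + 8290} = \frac{\left(\frac{-8 - \frac{29}{4}}{2 \left(- \frac{29}{4}\right)}\right)^{2} + 13184}{21188 + 8290} = \frac{\left(\frac{1}{2} \left(- \frac{4}{29}\right) \left(- \frac{61}{4}\right)\right)^{2} + 13184}{29478} = \left(\left(\frac{61}{58}\right)^{2} + 13184\right) \frac{1}{29478} = \left(\frac{3721}{3364} + 13184\right) \frac{1}{29478} = \frac{44354697}{3364} \cdot \frac{1}{29478} = \frac{14784899}{33054664}$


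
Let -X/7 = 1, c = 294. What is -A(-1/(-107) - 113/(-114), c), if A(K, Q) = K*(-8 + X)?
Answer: 61025/4066 ≈ 15.009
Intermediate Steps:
X = -7 (X = -7*1 = -7)
A(K, Q) = -15*K (A(K, Q) = K*(-8 - 7) = K*(-15) = -15*K)
-A(-1/(-107) - 113/(-114), c) = -(-15)*(-1/(-107) - 113/(-114)) = -(-15)*(-1*(-1/107) - 113*(-1/114)) = -(-15)*(1/107 + 113/114) = -(-15)*12205/12198 = -1*(-61025/4066) = 61025/4066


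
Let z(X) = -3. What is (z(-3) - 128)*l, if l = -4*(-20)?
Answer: -10480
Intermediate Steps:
l = 80
(z(-3) - 128)*l = (-3 - 128)*80 = -131*80 = -10480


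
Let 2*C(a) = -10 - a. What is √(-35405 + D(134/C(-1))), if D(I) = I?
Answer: I*√318913/3 ≈ 188.24*I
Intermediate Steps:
C(a) = -5 - a/2 (C(a) = (-10 - a)/2 = -5 - a/2)
√(-35405 + D(134/C(-1))) = √(-35405 + 134/(-5 - ½*(-1))) = √(-35405 + 134/(-5 + ½)) = √(-35405 + 134/(-9/2)) = √(-35405 + 134*(-2/9)) = √(-35405 - 268/9) = √(-318913/9) = I*√318913/3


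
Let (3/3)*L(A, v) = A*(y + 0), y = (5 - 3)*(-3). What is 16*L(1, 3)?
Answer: -96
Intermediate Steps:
y = -6 (y = 2*(-3) = -6)
L(A, v) = -6*A (L(A, v) = A*(-6 + 0) = A*(-6) = -6*A)
16*L(1, 3) = 16*(-6*1) = 16*(-6) = -96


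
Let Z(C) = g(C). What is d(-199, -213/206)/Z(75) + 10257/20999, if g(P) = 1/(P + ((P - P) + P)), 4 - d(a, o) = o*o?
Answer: 196098929901/445556782 ≈ 440.12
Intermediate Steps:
d(a, o) = 4 - o² (d(a, o) = 4 - o*o = 4 - o²)
g(P) = 1/(2*P) (g(P) = 1/(P + (0 + P)) = 1/(P + P) = 1/(2*P))
Z(C) = 1/(2*C)
d(-199, -213/206)/Z(75) + 10257/20999 = (4 - (-213/206)²)/(((½)/75)) + 10257/20999 = (4 - (-213*1/206)²)/(((½)*(1/75))) + 10257*(1/20999) = (4 - (-213/206)²)/(1/150) + 10257/20999 = (4 - 1*45369/42436)*150 + 10257/20999 = (4 - 45369/42436)*150 + 10257/20999 = (124375/42436)*150 + 10257/20999 = 9328125/21218 + 10257/20999 = 196098929901/445556782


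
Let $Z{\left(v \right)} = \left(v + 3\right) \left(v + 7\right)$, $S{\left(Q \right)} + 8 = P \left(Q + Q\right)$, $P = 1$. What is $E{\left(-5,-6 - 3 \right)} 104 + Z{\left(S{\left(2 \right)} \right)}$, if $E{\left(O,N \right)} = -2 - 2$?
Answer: $-419$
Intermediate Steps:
$E{\left(O,N \right)} = -4$
$S{\left(Q \right)} = -8 + 2 Q$ ($S{\left(Q \right)} = -8 + 1 \left(Q + Q\right) = -8 + 1 \cdot 2 Q = -8 + 2 Q$)
$Z{\left(v \right)} = \left(3 + v\right) \left(7 + v\right)$
$E{\left(-5,-6 - 3 \right)} 104 + Z{\left(S{\left(2 \right)} \right)} = \left(-4\right) 104 + \left(21 + \left(-8 + 2 \cdot 2\right)^{2} + 10 \left(-8 + 2 \cdot 2\right)\right) = -416 + \left(21 + \left(-8 + 4\right)^{2} + 10 \left(-8 + 4\right)\right) = -416 + \left(21 + \left(-4\right)^{2} + 10 \left(-4\right)\right) = -416 + \left(21 + 16 - 40\right) = -416 - 3 = -419$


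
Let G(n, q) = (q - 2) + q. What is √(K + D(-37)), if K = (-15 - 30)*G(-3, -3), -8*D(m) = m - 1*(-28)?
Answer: 3*√642/4 ≈ 19.003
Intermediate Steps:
G(n, q) = -2 + 2*q (G(n, q) = (-2 + q) + q = -2 + 2*q)
D(m) = -7/2 - m/8 (D(m) = -(m - 1*(-28))/8 = -(m + 28)/8 = -(28 + m)/8 = -7/2 - m/8)
K = 360 (K = (-15 - 30)*(-2 + 2*(-3)) = -45*(-2 - 6) = -45*(-8) = 360)
√(K + D(-37)) = √(360 + (-7/2 - ⅛*(-37))) = √(360 + (-7/2 + 37/8)) = √(360 + 9/8) = √(2889/8) = 3*√642/4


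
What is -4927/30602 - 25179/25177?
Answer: -68813449/59266658 ≈ -1.1611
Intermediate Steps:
-4927/30602 - 25179/25177 = -4927*1/30602 - 25179*1/25177 = -379/2354 - 25179/25177 = -68813449/59266658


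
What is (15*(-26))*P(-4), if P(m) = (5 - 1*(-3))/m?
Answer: 780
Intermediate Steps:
P(m) = 8/m (P(m) = (5 + 3)/m = 8/m)
(15*(-26))*P(-4) = (15*(-26))*(8/(-4)) = -3120*(-1)/4 = -390*(-2) = 780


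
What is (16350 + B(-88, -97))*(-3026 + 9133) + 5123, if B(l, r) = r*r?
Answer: 157315336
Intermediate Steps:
B(l, r) = r**2
(16350 + B(-88, -97))*(-3026 + 9133) + 5123 = (16350 + (-97)**2)*(-3026 + 9133) + 5123 = (16350 + 9409)*6107 + 5123 = 25759*6107 + 5123 = 157310213 + 5123 = 157315336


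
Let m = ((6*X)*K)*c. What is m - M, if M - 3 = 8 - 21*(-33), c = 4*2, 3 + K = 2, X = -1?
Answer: -656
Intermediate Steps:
K = -1 (K = -3 + 2 = -1)
c = 8
m = 48 (m = ((6*(-1))*(-1))*8 = -6*(-1)*8 = 6*8 = 48)
M = 704 (M = 3 + (8 - 21*(-33)) = 3 + (8 + 693) = 3 + 701 = 704)
m - M = 48 - 1*704 = 48 - 704 = -656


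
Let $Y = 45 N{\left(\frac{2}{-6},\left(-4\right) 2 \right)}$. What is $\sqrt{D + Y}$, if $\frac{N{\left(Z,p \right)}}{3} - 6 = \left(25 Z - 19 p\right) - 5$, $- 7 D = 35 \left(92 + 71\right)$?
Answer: $\sqrt{18715} \approx 136.8$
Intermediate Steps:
$D = -815$ ($D = - \frac{35 \left(92 + 71\right)}{7} = - \frac{35 \cdot 163}{7} = \left(- \frac{1}{7}\right) 5705 = -815$)
$N{\left(Z,p \right)} = 3 - 57 p + 75 Z$ ($N{\left(Z,p \right)} = 18 + 3 \left(\left(25 Z - 19 p\right) - 5\right) = 18 + 3 \left(\left(- 19 p + 25 Z\right) - 5\right) = 18 + 3 \left(-5 - 19 p + 25 Z\right) = 18 - \left(15 - 75 Z + 57 p\right) = 3 - 57 p + 75 Z$)
$Y = 19530$ ($Y = 45 \left(3 - 57 \left(\left(-4\right) 2\right) + 75 \frac{2}{-6}\right) = 45 \left(3 - -456 + 75 \cdot 2 \left(- \frac{1}{6}\right)\right) = 45 \left(3 + 456 + 75 \left(- \frac{1}{3}\right)\right) = 45 \left(3 + 456 - 25\right) = 45 \cdot 434 = 19530$)
$\sqrt{D + Y} = \sqrt{-815 + 19530} = \sqrt{18715}$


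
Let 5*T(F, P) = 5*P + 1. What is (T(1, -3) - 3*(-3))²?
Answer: 961/25 ≈ 38.440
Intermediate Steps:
T(F, P) = ⅕ + P (T(F, P) = (5*P + 1)/5 = (1 + 5*P)/5 = ⅕ + P)
(T(1, -3) - 3*(-3))² = ((⅕ - 3) - 3*(-3))² = (-14/5 + 9)² = (31/5)² = 961/25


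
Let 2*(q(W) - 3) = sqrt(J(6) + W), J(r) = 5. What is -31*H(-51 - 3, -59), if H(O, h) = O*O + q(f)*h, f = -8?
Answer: -84909 + 1829*I*sqrt(3)/2 ≈ -84909.0 + 1584.0*I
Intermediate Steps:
q(W) = 3 + sqrt(5 + W)/2
H(O, h) = O**2 + h*(3 + I*sqrt(3)/2) (H(O, h) = O*O + (3 + sqrt(5 - 8)/2)*h = O**2 + (3 + sqrt(-3)/2)*h = O**2 + (3 + (I*sqrt(3))/2)*h = O**2 + (3 + I*sqrt(3)/2)*h = O**2 + h*(3 + I*sqrt(3)/2))
-31*H(-51 - 3, -59) = -31*((-51 - 3)**2 + (1/2)*(-59)*(6 + I*sqrt(3))) = -31*((-54)**2 + (-177 - 59*I*sqrt(3)/2)) = -31*(2916 + (-177 - 59*I*sqrt(3)/2)) = -31*(2739 - 59*I*sqrt(3)/2) = -84909 + 1829*I*sqrt(3)/2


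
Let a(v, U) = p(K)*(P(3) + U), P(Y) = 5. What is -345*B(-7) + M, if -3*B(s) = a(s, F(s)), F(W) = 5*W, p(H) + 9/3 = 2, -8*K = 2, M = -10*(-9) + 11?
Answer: 3551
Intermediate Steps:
M = 101 (M = 90 + 11 = 101)
K = -1/4 (K = -1/8*2 = -1/4 ≈ -0.25000)
p(H) = -1 (p(H) = -3 + 2 = -1)
a(v, U) = -5 - U (a(v, U) = -(5 + U) = -5 - U)
B(s) = 5/3 + 5*s/3 (B(s) = -(-5 - 5*s)/3 = 5/3 + 5*s/3)
-345*B(-7) + M = -345*(5/3 + (5/3)*(-7)) + 101 = -345*(5/3 - 35/3) + 101 = -345*(-10) + 101 = 3450 + 101 = 3551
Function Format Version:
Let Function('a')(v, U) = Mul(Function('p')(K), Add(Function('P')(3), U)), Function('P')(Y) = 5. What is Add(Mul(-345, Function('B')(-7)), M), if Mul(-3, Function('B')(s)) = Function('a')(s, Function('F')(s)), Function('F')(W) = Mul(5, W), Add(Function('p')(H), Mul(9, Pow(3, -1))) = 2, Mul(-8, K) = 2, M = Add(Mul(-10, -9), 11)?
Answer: 3551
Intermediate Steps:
M = 101 (M = Add(90, 11) = 101)
K = Rational(-1, 4) (K = Mul(Rational(-1, 8), 2) = Rational(-1, 4) ≈ -0.25000)
Function('p')(H) = -1 (Function('p')(H) = Add(-3, 2) = -1)
Function('a')(v, U) = Add(-5, Mul(-1, U)) (Function('a')(v, U) = Mul(-1, Add(5, U)) = Add(-5, Mul(-1, U)))
Function('B')(s) = Add(Rational(5, 3), Mul(Rational(5, 3), s)) (Function('B')(s) = Mul(Rational(-1, 3), Add(-5, Mul(-1, Mul(5, s)))) = Mul(Rational(-1, 3), Add(-5, Mul(-5, s))) = Add(Rational(5, 3), Mul(Rational(5, 3), s)))
Add(Mul(-345, Function('B')(-7)), M) = Add(Mul(-345, Add(Rational(5, 3), Mul(Rational(5, 3), -7))), 101) = Add(Mul(-345, Add(Rational(5, 3), Rational(-35, 3))), 101) = Add(Mul(-345, -10), 101) = Add(3450, 101) = 3551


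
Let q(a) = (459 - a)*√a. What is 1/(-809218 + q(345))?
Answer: -404609/327414643952 - 57*√345/327414643952 ≈ -1.2390e-6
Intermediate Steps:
q(a) = √a*(459 - a)
1/(-809218 + q(345)) = 1/(-809218 + √345*(459 - 1*345)) = 1/(-809218 + √345*(459 - 345)) = 1/(-809218 + √345*114) = 1/(-809218 + 114*√345)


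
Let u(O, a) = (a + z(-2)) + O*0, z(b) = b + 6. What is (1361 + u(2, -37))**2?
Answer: 1763584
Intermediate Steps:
z(b) = 6 + b
u(O, a) = 4 + a (u(O, a) = (a + (6 - 2)) + O*0 = (a + 4) + 0 = (4 + a) + 0 = 4 + a)
(1361 + u(2, -37))**2 = (1361 + (4 - 37))**2 = (1361 - 33)**2 = 1328**2 = 1763584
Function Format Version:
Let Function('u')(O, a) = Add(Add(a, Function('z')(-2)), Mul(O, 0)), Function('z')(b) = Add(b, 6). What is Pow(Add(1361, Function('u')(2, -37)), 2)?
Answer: 1763584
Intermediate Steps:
Function('z')(b) = Add(6, b)
Function('u')(O, a) = Add(4, a) (Function('u')(O, a) = Add(Add(a, Add(6, -2)), Mul(O, 0)) = Add(Add(a, 4), 0) = Add(Add(4, a), 0) = Add(4, a))
Pow(Add(1361, Function('u')(2, -37)), 2) = Pow(Add(1361, Add(4, -37)), 2) = Pow(Add(1361, -33), 2) = Pow(1328, 2) = 1763584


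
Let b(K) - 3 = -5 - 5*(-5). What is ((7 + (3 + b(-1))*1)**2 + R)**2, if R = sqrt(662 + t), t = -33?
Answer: (1089 + sqrt(629))**2 ≈ 1.2412e+6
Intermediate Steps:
b(K) = 23 (b(K) = 3 + (-5 - 5*(-5)) = 3 + (-5 + 25) = 3 + 20 = 23)
R = sqrt(629) (R = sqrt(662 - 33) = sqrt(629) ≈ 25.080)
((7 + (3 + b(-1))*1)**2 + R)**2 = ((7 + (3 + 23)*1)**2 + sqrt(629))**2 = ((7 + 26*1)**2 + sqrt(629))**2 = ((7 + 26)**2 + sqrt(629))**2 = (33**2 + sqrt(629))**2 = (1089 + sqrt(629))**2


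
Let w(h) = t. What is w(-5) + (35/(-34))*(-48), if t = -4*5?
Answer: 500/17 ≈ 29.412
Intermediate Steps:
t = -20
w(h) = -20
w(-5) + (35/(-34))*(-48) = -20 + (35/(-34))*(-48) = -20 + (35*(-1/34))*(-48) = -20 - 35/34*(-48) = -20 + 840/17 = 500/17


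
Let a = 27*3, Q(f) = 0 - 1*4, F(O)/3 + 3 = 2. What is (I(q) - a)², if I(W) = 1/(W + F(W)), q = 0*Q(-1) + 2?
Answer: 6724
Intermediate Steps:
F(O) = -3 (F(O) = -9 + 3*2 = -9 + 6 = -3)
Q(f) = -4 (Q(f) = 0 - 4 = -4)
q = 2 (q = 0*(-4) + 2 = 0 + 2 = 2)
I(W) = 1/(-3 + W) (I(W) = 1/(W - 3) = 1/(-3 + W))
a = 81
(I(q) - a)² = (1/(-3 + 2) - 1*81)² = (1/(-1) - 81)² = (-1 - 81)² = (-82)² = 6724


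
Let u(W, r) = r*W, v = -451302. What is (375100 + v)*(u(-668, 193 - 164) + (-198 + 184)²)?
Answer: 1461249552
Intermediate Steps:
u(W, r) = W*r
(375100 + v)*(u(-668, 193 - 164) + (-198 + 184)²) = (375100 - 451302)*(-668*(193 - 164) + (-198 + 184)²) = -76202*(-668*29 + (-14)²) = -76202*(-19372 + 196) = -76202*(-19176) = 1461249552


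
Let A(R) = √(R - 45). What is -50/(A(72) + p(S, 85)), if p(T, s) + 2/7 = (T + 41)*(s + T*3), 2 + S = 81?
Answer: -94667300/73158347161 + 7350*√3/73158347161 ≈ -0.0012938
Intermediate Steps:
S = 79 (S = -2 + 81 = 79)
p(T, s) = -2/7 + (41 + T)*(s + 3*T) (p(T, s) = -2/7 + (T + 41)*(s + T*3) = -2/7 + (41 + T)*(s + 3*T))
A(R) = √(-45 + R)
-50/(A(72) + p(S, 85)) = -50/(√(-45 + 72) + (-2/7 + 3*79² + 41*85 + 123*79 + 79*85)) = -50/(√27 + (-2/7 + 3*6241 + 3485 + 9717 + 6715)) = -50/(3*√3 + (-2/7 + 18723 + 3485 + 9717 + 6715)) = -50/(3*√3 + 270478/7) = -50/(270478/7 + 3*√3)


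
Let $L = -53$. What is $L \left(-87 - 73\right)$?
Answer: $8480$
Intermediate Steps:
$L \left(-87 - 73\right) = - 53 \left(-87 - 73\right) = \left(-53\right) \left(-160\right) = 8480$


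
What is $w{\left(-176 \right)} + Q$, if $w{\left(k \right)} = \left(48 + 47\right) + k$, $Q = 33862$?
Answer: $33781$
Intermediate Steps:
$w{\left(k \right)} = 95 + k$
$w{\left(-176 \right)} + Q = \left(95 - 176\right) + 33862 = -81 + 33862 = 33781$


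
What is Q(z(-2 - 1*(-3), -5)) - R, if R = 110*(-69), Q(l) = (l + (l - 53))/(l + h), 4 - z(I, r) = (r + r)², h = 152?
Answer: 60685/8 ≈ 7585.6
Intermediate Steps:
z(I, r) = 4 - 4*r² (z(I, r) = 4 - (r + r)² = 4 - (2*r)² = 4 - 4*r²)
Q(l) = (-53 + 2*l)/(152 + l) (Q(l) = (l + (l - 53))/(l + 152) = (l + (-53 + l))/(152 + l) = (-53 + 2*l)/(152 + l))
R = -7590
Q(z(-2 - 1*(-3), -5)) - R = (-53 + 2*(4 - 4*(-5)²))/(152 + (4 - 4*(-5)²)) - 1*(-7590) = (-53 + 2*(4 - 4*25))/(152 + (4 - 4*25)) + 7590 = (-53 + 2*(4 - 100))/(152 + (4 - 100)) + 7590 = (-53 + 2*(-96))/(152 - 96) + 7590 = (-53 - 192)/56 + 7590 = (1/56)*(-245) + 7590 = -35/8 + 7590 = 60685/8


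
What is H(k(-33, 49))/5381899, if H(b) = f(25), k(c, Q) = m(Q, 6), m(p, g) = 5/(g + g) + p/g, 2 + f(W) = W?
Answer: 23/5381899 ≈ 4.2736e-6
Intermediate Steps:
f(W) = -2 + W
m(p, g) = 5/(2*g) + p/g (m(p, g) = 5/((2*g)) + p/g = 5*(1/(2*g)) + p/g = 5/(2*g) + p/g)
k(c, Q) = 5/12 + Q/6 (k(c, Q) = (5/2 + Q)/6 = 5/12 + Q/6)
H(b) = 23 (H(b) = -2 + 25 = 23)
H(k(-33, 49))/5381899 = 23/5381899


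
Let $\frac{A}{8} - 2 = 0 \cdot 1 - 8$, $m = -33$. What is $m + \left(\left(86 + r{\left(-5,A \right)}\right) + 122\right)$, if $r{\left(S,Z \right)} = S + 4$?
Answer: $174$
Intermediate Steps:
$A = -48$ ($A = 16 + 8 \left(0 \cdot 1 - 8\right) = 16 + 8 \left(0 - 8\right) = 16 + 8 \left(-8\right) = 16 - 64 = -48$)
$r{\left(S,Z \right)} = 4 + S$
$m + \left(\left(86 + r{\left(-5,A \right)}\right) + 122\right) = -33 + \left(\left(86 + \left(4 - 5\right)\right) + 122\right) = -33 + \left(\left(86 - 1\right) + 122\right) = -33 + \left(85 + 122\right) = -33 + 207 = 174$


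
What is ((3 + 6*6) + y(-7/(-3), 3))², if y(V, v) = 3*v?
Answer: 2304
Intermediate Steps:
((3 + 6*6) + y(-7/(-3), 3))² = ((3 + 6*6) + 3*3)² = ((3 + 36) + 9)² = (39 + 9)² = 48² = 2304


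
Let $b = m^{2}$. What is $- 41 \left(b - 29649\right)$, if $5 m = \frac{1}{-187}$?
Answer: $\frac{1062715777984}{874225} \approx 1.2156 \cdot 10^{6}$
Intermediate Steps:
$m = - \frac{1}{935}$ ($m = \frac{1}{5 \left(-187\right)} = \frac{1}{5} \left(- \frac{1}{187}\right) = - \frac{1}{935} \approx -0.0010695$)
$b = \frac{1}{874225}$ ($b = \left(- \frac{1}{935}\right)^{2} = \frac{1}{874225} \approx 1.1439 \cdot 10^{-6}$)
$- 41 \left(b - 29649\right) = - 41 \left(\frac{1}{874225} - 29649\right) = \left(-41\right) \left(- \frac{25919897024}{874225}\right) = \frac{1062715777984}{874225}$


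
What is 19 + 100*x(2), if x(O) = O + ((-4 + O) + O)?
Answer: 219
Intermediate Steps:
x(O) = -4 + 3*O (x(O) = O + (-4 + 2*O) = -4 + 3*O)
19 + 100*x(2) = 19 + 100*(-4 + 3*2) = 19 + 100*(-4 + 6) = 19 + 100*2 = 19 + 200 = 219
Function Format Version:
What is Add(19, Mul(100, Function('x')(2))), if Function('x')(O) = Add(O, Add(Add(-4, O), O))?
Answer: 219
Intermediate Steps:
Function('x')(O) = Add(-4, Mul(3, O)) (Function('x')(O) = Add(O, Add(-4, Mul(2, O))) = Add(-4, Mul(3, O)))
Add(19, Mul(100, Function('x')(2))) = Add(19, Mul(100, Add(-4, Mul(3, 2)))) = Add(19, Mul(100, Add(-4, 6))) = Add(19, Mul(100, 2)) = Add(19, 200) = 219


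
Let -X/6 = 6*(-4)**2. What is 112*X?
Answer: -64512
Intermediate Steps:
X = -576 (X = -36*(-4)**2 = -36*16 = -6*96 = -576)
112*X = 112*(-576) = -64512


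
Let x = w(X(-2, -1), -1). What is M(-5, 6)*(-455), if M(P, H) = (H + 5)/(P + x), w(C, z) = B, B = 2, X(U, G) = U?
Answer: 5005/3 ≈ 1668.3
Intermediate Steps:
w(C, z) = 2
x = 2
M(P, H) = (5 + H)/(2 + P) (M(P, H) = (H + 5)/(P + 2) = (5 + H)/(2 + P))
M(-5, 6)*(-455) = ((5 + 6)/(2 - 5))*(-455) = (11/(-3))*(-455) = -⅓*11*(-455) = -11/3*(-455) = 5005/3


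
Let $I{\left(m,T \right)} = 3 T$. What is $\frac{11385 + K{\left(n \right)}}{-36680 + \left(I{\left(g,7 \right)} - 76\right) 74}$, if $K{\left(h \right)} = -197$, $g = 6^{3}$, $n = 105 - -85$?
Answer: $- \frac{5594}{20375} \approx -0.27455$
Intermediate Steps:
$n = 190$ ($n = 105 + 85 = 190$)
$g = 216$
$\frac{11385 + K{\left(n \right)}}{-36680 + \left(I{\left(g,7 \right)} - 76\right) 74} = \frac{11385 - 197}{-36680 + \left(3 \cdot 7 - 76\right) 74} = \frac{11188}{-36680 + \left(21 - 76\right) 74} = \frac{11188}{-36680 - 4070} = \frac{11188}{-40750} = 11188 \left(- \frac{1}{40750}\right) = - \frac{5594}{20375}$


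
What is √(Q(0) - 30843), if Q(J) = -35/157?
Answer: I*√760254602/157 ≈ 175.62*I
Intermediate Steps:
Q(J) = -35/157 (Q(J) = -35*1/157 = -35/157)
√(Q(0) - 30843) = √(-35/157 - 30843) = √(-4842386/157) = I*√760254602/157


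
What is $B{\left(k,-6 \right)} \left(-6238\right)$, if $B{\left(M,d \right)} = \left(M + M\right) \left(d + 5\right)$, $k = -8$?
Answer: $-99808$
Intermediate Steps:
$B{\left(M,d \right)} = 2 M \left(5 + d\right)$
$B{\left(k,-6 \right)} \left(-6238\right) = 2 \left(-8\right) \left(5 - 6\right) \left(-6238\right) = 2 \left(-8\right) \left(-1\right) \left(-6238\right) = 16 \left(-6238\right) = -99808$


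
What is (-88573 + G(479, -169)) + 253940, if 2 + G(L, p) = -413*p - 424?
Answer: 234738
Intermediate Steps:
G(L, p) = -426 - 413*p (G(L, p) = -2 + (-413*p - 424) = -2 + (-424 - 413*p) = -426 - 413*p)
(-88573 + G(479, -169)) + 253940 = (-88573 + (-426 - 413*(-169))) + 253940 = (-88573 + (-426 + 69797)) + 253940 = (-88573 + 69371) + 253940 = -19202 + 253940 = 234738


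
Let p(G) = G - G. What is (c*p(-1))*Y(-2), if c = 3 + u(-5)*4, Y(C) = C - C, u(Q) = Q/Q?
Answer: 0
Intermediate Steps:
p(G) = 0
u(Q) = 1
Y(C) = 0
c = 7 (c = 3 + 1*4 = 3 + 4 = 7)
(c*p(-1))*Y(-2) = (7*0)*0 = 0*0 = 0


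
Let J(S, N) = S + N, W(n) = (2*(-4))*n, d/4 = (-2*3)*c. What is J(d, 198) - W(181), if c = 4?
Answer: 1550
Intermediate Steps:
d = -96 (d = 4*(-2*3*4) = 4*(-6*4) = 4*(-24) = -96)
W(n) = -8*n
J(S, N) = N + S
J(d, 198) - W(181) = (198 - 96) - (-8)*181 = 102 - 1*(-1448) = 102 + 1448 = 1550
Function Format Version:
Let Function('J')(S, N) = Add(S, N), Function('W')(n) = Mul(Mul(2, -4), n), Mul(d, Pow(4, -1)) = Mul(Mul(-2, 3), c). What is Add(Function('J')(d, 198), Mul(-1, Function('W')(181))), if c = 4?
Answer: 1550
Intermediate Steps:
d = -96 (d = Mul(4, Mul(Mul(-2, 3), 4)) = Mul(4, Mul(-6, 4)) = Mul(4, -24) = -96)
Function('W')(n) = Mul(-8, n)
Function('J')(S, N) = Add(N, S)
Add(Function('J')(d, 198), Mul(-1, Function('W')(181))) = Add(Add(198, -96), Mul(-1, Mul(-8, 181))) = Add(102, Mul(-1, -1448)) = Add(102, 1448) = 1550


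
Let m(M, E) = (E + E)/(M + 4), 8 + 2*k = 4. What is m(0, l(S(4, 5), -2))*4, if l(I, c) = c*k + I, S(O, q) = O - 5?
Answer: 6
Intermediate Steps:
k = -2 (k = -4 + (1/2)*4 = -4 + 2 = -2)
S(O, q) = -5 + O
l(I, c) = I - 2*c (l(I, c) = c*(-2) + I = -2*c + I = I - 2*c)
m(M, E) = 2*E/(4 + M) (m(M, E) = (2*E)/(4 + M) = 2*E/(4 + M))
m(0, l(S(4, 5), -2))*4 = (2*((-5 + 4) - 2*(-2))/(4 + 0))*4 = (2*(-1 + 4)/4)*4 = (2*3*(1/4))*4 = (3/2)*4 = 6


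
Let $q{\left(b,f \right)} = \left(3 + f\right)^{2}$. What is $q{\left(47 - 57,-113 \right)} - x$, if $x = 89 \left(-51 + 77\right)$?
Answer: $9786$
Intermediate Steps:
$x = 2314$ ($x = 89 \cdot 26 = 2314$)
$q{\left(47 - 57,-113 \right)} - x = \left(3 - 113\right)^{2} - 2314 = \left(-110\right)^{2} - 2314 = 12100 - 2314 = 9786$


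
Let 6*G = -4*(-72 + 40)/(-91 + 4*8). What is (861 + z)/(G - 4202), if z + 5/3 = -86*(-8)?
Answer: -136939/371909 ≈ -0.36821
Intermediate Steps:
z = 2059/3 (z = -5/3 - 86*(-8) = -5/3 + 688 = 2059/3 ≈ 686.33)
G = -64/177 (G = (-4*(-72 + 40)/(-91 + 4*8))/6 = (-(-128)/(-91 + 32))/6 = (-(-128)/(-59))/6 = (-(-128)*(-1)/59)/6 = (-4*32/59)/6 = (1/6)*(-128/59) = -64/177 ≈ -0.36158)
(861 + z)/(G - 4202) = (861 + 2059/3)/(-64/177 - 4202) = 4642/(3*(-743818/177)) = (4642/3)*(-177/743818) = -136939/371909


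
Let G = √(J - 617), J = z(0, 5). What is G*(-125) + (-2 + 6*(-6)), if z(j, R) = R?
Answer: -38 - 750*I*√17 ≈ -38.0 - 3092.3*I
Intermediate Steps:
J = 5
G = 6*I*√17 (G = √(5 - 617) = √(-612) = 6*I*√17 ≈ 24.739*I)
G*(-125) + (-2 + 6*(-6)) = (6*I*√17)*(-125) + (-2 + 6*(-6)) = -750*I*√17 + (-2 - 36) = -750*I*√17 - 38 = -38 - 750*I*√17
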